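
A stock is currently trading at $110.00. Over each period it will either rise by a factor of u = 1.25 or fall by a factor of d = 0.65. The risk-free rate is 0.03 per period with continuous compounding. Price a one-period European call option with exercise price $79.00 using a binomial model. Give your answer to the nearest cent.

$36.00

Risk-neutral probability p = (e^0.03 − 0.65)/(1.25 − 0.65) = 0.3805/0.6000 = 0.6341
Terminal stock prices: S_u = 137.5, S_d = 71.5
Terminal payoffs (S − K): max(58.5, 0) = 58.5, max(-7.5, 0) = 0
Node 0 (S = 110): V_0 = e^(−0.03)·[0.6341·58.5000 + 0.3659·0.0000] = 35.9980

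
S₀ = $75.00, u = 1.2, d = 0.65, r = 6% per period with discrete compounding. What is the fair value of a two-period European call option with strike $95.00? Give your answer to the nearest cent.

$6.43

Risk-neutral probability p = (1 + 0.06 − 0.65)/(1.2 − 0.65) = 0.4100/0.5500 = 0.7455
Terminal stock prices: S_uu = 108, S_ud = 58.5, S_dd = 31.69
Terminal payoffs (S − K): max(13, 0) = 13, max(-36.5, 0) = 0, max(-63.31, 0) = 0
Node u (S = 90): V_u = 1/1.06·[0.7455·13.0000 + 0.2545·0.0000] = 9.1424
Node d (S = 48.75): V_d = 1/1.06·[0.7455·0.0000 + 0.2545·0.0000] = 0.0000
Node 0 (S = 75): V_0 = 1/1.06·[0.7455·9.1424 + 0.2545·0.0000] = 6.4295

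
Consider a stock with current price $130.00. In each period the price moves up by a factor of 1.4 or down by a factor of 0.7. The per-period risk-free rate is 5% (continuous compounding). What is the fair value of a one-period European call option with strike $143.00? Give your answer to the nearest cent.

$18.62

Risk-neutral probability p = (e^0.05 − 0.7)/(1.4 − 0.7) = 0.3513/0.7000 = 0.5018
Terminal stock prices: S_u = 182, S_d = 91
Terminal payoffs (S − K): max(39, 0) = 39, max(-52, 0) = 0
Node 0 (S = 130): V_0 = e^(−0.05)·[0.5018·39.0000 + 0.4982·0.0000] = 18.6163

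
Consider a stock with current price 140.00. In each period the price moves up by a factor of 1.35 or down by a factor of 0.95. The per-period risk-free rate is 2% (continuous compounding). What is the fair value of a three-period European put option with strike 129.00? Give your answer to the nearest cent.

Risk-neutral probability p = (e^0.02 − 0.95)/(1.35 − 0.95) = 0.0702/0.4000 = 0.1755
Terminal stock prices: S_uuu = 344.5, S_uud = 242.4, S_udd = 170.6, S_ddd = 120
Terminal payoffs (K − S): max(-215.5, 0) = 0, max(-113.4, 0) = 0, max(-41.57, 0) = 0, max(8.968, 0) = 8.968
Node uu (S = 255.2): V_uu = e^(−0.02)·[0.1755·0.0000 + 0.8245·0.0000] = 0.0000
Node ud (S = 179.5): V_ud = e^(−0.02)·[0.1755·0.0000 + 0.8245·0.0000] = 0.0000
Node dd (S = 126.3): V_dd = e^(−0.02)·[0.1755·0.0000 + 0.8245·8.9675] = 7.2473
Node u (S = 189): V_u = e^(−0.02)·[0.1755·0.0000 + 0.8245·0.0000] = 0.0000
Node d (S = 133): V_d = e^(−0.02)·[0.1755·0.0000 + 0.8245·7.2473] = 5.8570
Node 0 (S = 140): V_0 = e^(−0.02)·[0.1755·0.0000 + 0.8245·5.8570] = 4.7335

4.73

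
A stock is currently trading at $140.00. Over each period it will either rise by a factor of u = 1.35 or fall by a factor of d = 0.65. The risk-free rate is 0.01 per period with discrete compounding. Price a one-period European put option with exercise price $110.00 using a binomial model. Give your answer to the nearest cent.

Risk-neutral probability p = (1 + 0.01 − 0.65)/(1.35 − 0.65) = 0.3600/0.7000 = 0.5143
Terminal stock prices: S_u = 189, S_d = 91
Terminal payoffs (K − S): max(-79, 0) = 0, max(19, 0) = 19
Node 0 (S = 140): V_0 = 1/1.01·[0.5143·0.0000 + 0.4857·19.0000] = 9.1372

$9.14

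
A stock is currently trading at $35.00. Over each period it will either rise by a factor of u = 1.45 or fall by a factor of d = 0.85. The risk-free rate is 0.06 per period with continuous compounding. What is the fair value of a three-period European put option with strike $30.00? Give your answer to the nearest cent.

Risk-neutral probability p = (e^0.06 − 0.85)/(1.45 − 0.85) = 0.2118/0.6000 = 0.3531
Terminal stock prices: S_uuu = 106.7, S_uud = 62.55, S_udd = 36.67, S_ddd = 21.49
Terminal payoffs (K − S): max(-76.7, 0) = 0, max(-32.55, 0) = 0, max(-6.667, 0) = 0, max(8.506, 0) = 8.506
Node uu (S = 73.59): V_uu = e^(−0.06)·[0.3531·0.0000 + 0.6469·0.0000] = 0.0000
Node ud (S = 43.14): V_ud = e^(−0.06)·[0.3531·0.0000 + 0.6469·0.0000] = 0.0000
Node dd (S = 25.29): V_dd = e^(−0.06)·[0.3531·0.0000 + 0.6469·8.5056] = 5.1822
Node u (S = 50.75): V_u = e^(−0.06)·[0.3531·0.0000 + 0.6469·0.0000] = 0.0000
Node d (S = 29.75): V_d = e^(−0.06)·[0.3531·0.0000 + 0.6469·5.1822] = 3.1573
Node 0 (S = 35): V_0 = e^(−0.06)·[0.3531·0.0000 + 0.6469·3.1573] = 1.9236

$1.92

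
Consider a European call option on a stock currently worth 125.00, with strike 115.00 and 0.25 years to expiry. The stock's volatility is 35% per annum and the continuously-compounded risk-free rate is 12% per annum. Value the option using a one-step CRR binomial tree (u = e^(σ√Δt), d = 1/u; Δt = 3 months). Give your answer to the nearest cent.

17.86

CRR parameters: u = e^(σ√Δt) = e^(0.35·√0.25) = 1.1912, d = 1/u = 0.8395
Per-period rate: rΔt = 0.12·0.25 = 0.03, so R = e^0.03 = 1.0305
Risk-neutral probability p = (e^0.03 − 0.8395)/(1.1912 − 0.8395) = 0.1910/0.3518 = 0.5429
Terminal stock prices: S_u = 148.9, S_d = 104.9
Terminal payoffs (S − K): max(33.91, 0) = 33.91, max(-10.07, 0) = 0
Node 0 (S = 125): V_0 = e^(−0.03)·[0.5429·33.9058 + 0.4571·0.0000] = 17.8645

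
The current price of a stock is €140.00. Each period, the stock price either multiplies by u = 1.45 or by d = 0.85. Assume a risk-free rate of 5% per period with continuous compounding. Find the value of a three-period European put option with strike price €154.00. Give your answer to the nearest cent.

Risk-neutral probability p = (e^0.05 − 0.85)/(1.45 − 0.85) = 0.2013/0.6000 = 0.3355
Terminal stock prices: S_uuu = 426.8, S_uud = 250.2, S_udd = 146.7, S_ddd = 85.98
Terminal payoffs (K − S): max(-272.8, 0) = 0, max(-96.2, 0) = 0, max(7.333, 0) = 7.333, max(68.02, 0) = 68.02
Node uu (S = 294.4): V_uu = e^(−0.05)·[0.3355·0.0000 + 0.6645·0.0000] = 0.0000
Node ud (S = 172.5): V_ud = e^(−0.05)·[0.3355·0.0000 + 0.6645·7.3325] = 4.6352
Node dd (S = 101.1): V_dd = e^(−0.05)·[0.3355·7.3325 + 0.6645·68.0225] = 45.3393
Node u (S = 203): V_u = e^(−0.05)·[0.3355·0.0000 + 0.6645·4.6352] = 2.9301
Node d (S = 119): V_d = e^(−0.05)·[0.3355·4.6352 + 0.6645·45.3393] = 30.1397
Node 0 (S = 140): V_0 = e^(−0.05)·[0.3355·2.9301 + 0.6645·30.1397] = 19.9874

€19.99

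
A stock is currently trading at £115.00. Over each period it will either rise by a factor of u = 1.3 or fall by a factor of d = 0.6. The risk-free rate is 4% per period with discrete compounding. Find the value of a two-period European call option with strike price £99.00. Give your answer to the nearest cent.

£34.83

Risk-neutral probability p = (1 + 0.04 − 0.6)/(1.3 − 0.6) = 0.4400/0.7000 = 0.6286
Terminal stock prices: S_uu = 194.4, S_ud = 89.7, S_dd = 41.4
Terminal payoffs (S − K): max(95.35, 0) = 95.35, max(-9.3, 0) = 0, max(-57.6, 0) = 0
Node u (S = 149.5): V_u = 1/1.04·[0.6286·95.3500 + 0.3714·0.0000] = 57.6291
Node d (S = 69): V_d = 1/1.04·[0.6286·0.0000 + 0.3714·0.0000] = 0.0000
Node 0 (S = 115): V_0 = 1/1.04·[0.6286·57.6291 + 0.3714·0.0000] = 34.8308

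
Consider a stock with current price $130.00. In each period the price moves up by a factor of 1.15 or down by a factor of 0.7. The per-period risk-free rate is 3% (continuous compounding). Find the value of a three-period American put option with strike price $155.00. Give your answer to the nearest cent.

$30.29

Risk-neutral probability p = (e^0.03 − 0.7)/(1.15 − 0.7) = 0.3305/0.4500 = 0.7343
Terminal stock prices: S_uuu = 197.7, S_uud = 120.3, S_udd = 73.25, S_ddd = 44.59
Terminal payoffs (K − S): max(-42.71, 0) = 0, max(34.65, 0) = 34.65, max(81.75, 0) = 81.75, max(110.4, 0) = 110.4
Node uu (S = 171.9): continuation = e^(−0.03)·[0.7343·0.0000 + 0.2657·34.6525] = 8.9336; exercise value = 0.0000 ≤ continuation, so V_uu = 8.9336
Node ud (S = 104.6): continuation = e^(−0.03)·[0.7343·34.6525 + 0.2657·81.7450] = 45.7691; exercise value = 50.3500 > continuation, so V_ud = 50.3500 (exercise)
Node dd (S = 63.7): continuation = e^(−0.03)·[0.7343·81.7450 + 0.2657·110.4100] = 86.7191; exercise value = 91.3000 > continuation, so V_dd = 91.3000 (exercise)
Node u (S = 149.5): continuation = e^(−0.03)·[0.7343·8.9336 + 0.2657·50.3500] = 19.3469; exercise value = 5.5000 ≤ continuation, so V_u = 19.3469
Node d (S = 91): continuation = e^(−0.03)·[0.7343·50.3500 + 0.2657·91.3000] = 59.4191; exercise value = 64.0000 > continuation, so V_d = 64.0000 (exercise)
Node 0 (S = 130): continuation = e^(−0.03)·[0.7343·19.3469 + 0.2657·64.0000] = 30.2869; exercise value = 25.0000 ≤ continuation, so V_0 = 30.2869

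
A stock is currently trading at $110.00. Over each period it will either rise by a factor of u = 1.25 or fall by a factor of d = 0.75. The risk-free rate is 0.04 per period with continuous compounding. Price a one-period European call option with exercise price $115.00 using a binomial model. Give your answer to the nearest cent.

Risk-neutral probability p = (e^0.04 − 0.75)/(1.25 − 0.75) = 0.2908/0.5000 = 0.5816
Terminal stock prices: S_u = 137.5, S_d = 82.5
Terminal payoffs (S − K): max(22.5, 0) = 22.5, max(-32.5, 0) = 0
Node 0 (S = 110): V_0 = e^(−0.04)·[0.5816·22.5000 + 0.4184·0.0000] = 12.5734

$12.57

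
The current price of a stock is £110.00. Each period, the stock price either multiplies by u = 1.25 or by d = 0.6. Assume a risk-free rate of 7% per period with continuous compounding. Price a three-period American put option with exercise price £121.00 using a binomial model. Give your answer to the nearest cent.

Risk-neutral probability p = (e^0.07 − 0.6)/(1.25 − 0.6) = 0.4725/0.6500 = 0.7269
Terminal stock prices: S_uuu = 214.8, S_uud = 103.1, S_udd = 49.5, S_ddd = 23.76
Terminal payoffs (K − S): max(-93.84, 0) = 0, max(17.88, 0) = 17.88, max(71.5, 0) = 71.5, max(97.24, 0) = 97.24
Node uu (S = 171.9): continuation = e^(−0.07)·[0.7269·0.0000 + 0.2731·17.8750] = 4.5510; exercise value = 0.0000 ≤ continuation, so V_uu = 4.5510
Node ud (S = 82.5): continuation = e^(−0.07)·[0.7269·17.8750 + 0.2731·71.5000] = 30.3197; exercise value = 38.5000 > continuation, so V_ud = 38.5000 (exercise)
Node dd (S = 39.6): continuation = e^(−0.07)·[0.7269·71.5000 + 0.2731·97.2400] = 73.2197; exercise value = 81.4000 > continuation, so V_dd = 81.4000 (exercise)
Node u (S = 137.5): continuation = e^(−0.07)·[0.7269·4.5510 + 0.2731·38.5000] = 12.8869; exercise value = 0.0000 ≤ continuation, so V_u = 12.8869
Node d (S = 66): continuation = e^(−0.07)·[0.7269·38.5000 + 0.2731·81.4000] = 46.8197; exercise value = 55.0000 > continuation, so V_d = 55.0000 (exercise)
Node 0 (S = 110): continuation = e^(−0.07)·[0.7269·12.8869 + 0.2731·55.0000] = 22.7378; exercise value = 11.0000 ≤ continuation, so V_0 = 22.7378

£22.74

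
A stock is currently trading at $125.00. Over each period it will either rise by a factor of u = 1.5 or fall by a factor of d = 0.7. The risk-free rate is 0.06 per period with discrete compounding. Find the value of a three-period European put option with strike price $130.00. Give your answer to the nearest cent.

$25.24

Risk-neutral probability p = (1 + 0.06 − 0.7)/(1.5 − 0.7) = 0.3600/0.8000 = 0.4500
Terminal stock prices: S_uuu = 421.9, S_uud = 196.9, S_udd = 91.87, S_ddd = 42.87
Terminal payoffs (K − S): max(-291.9, 0) = 0, max(-66.88, 0) = 0, max(38.13, 0) = 38.13, max(87.12, 0) = 87.12
Node uu (S = 281.2): V_uu = 1/1.06·[0.4500·0.0000 + 0.5500·0.0000] = 0.0000
Node ud (S = 131.2): V_ud = 1/1.06·[0.4500·0.0000 + 0.5500·38.1250] = 19.7818
Node dd (S = 61.25): V_dd = 1/1.06·[0.4500·38.1250 + 0.5500·87.1250] = 61.3915
Node u (S = 187.5): V_u = 1/1.06·[0.4500·0.0000 + 0.5500·19.7818] = 10.2642
Node d (S = 87.5): V_d = 1/1.06·[0.4500·19.7818 + 0.5500·61.3915] = 40.2520
Node 0 (S = 125): V_0 = 1/1.06·[0.4500·10.2642 + 0.5500·40.2520] = 25.2429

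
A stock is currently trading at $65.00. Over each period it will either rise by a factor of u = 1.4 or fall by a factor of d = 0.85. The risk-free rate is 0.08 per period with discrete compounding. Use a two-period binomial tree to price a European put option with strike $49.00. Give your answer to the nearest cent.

$0.59

Risk-neutral probability p = (1 + 0.08 − 0.85)/(1.4 − 0.85) = 0.2300/0.5500 = 0.4182
Terminal stock prices: S_uu = 127.4, S_ud = 77.35, S_dd = 46.96
Terminal payoffs (K − S): max(-78.4, 0) = 0, max(-28.35, 0) = 0, max(2.038, 0) = 2.038
Node u (S = 91): V_u = 1/1.08·[0.4182·0.0000 + 0.5818·0.0000] = 0.0000
Node d (S = 55.25): V_d = 1/1.08·[0.4182·0.0000 + 0.5818·2.0375] = 1.0976
Node 0 (S = 65): V_0 = 1/1.08·[0.4182·0.0000 + 0.5818·1.0976] = 0.5913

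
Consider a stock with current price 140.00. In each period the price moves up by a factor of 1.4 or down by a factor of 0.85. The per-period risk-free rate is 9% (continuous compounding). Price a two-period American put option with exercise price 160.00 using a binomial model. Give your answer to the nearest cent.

Risk-neutral probability p = (e^0.09 − 0.85)/(1.4 − 0.85) = 0.2442/0.5500 = 0.4440
Terminal stock prices: S_uu = 274.4, S_ud = 166.6, S_dd = 101.1
Terminal payoffs (K − S): max(-114.4, 0) = 0, max(-6.6, 0) = 0, max(58.85, 0) = 58.85
Node u (S = 196): continuation = e^(−0.09)·[0.4440·0.0000 + 0.5560·0.0000] = 0.0000; exercise value = 0.0000 ≤ continuation, so V_u = 0.0000
Node d (S = 119): continuation = e^(−0.09)·[0.4440·0.0000 + 0.5560·58.8500] = 29.9069; exercise value = 41.0000 > continuation, so V_d = 41.0000 (exercise)
Node 0 (S = 140): continuation = e^(−0.09)·[0.4440·0.0000 + 0.5560·41.0000] = 20.8357; exercise value = 20.0000 ≤ continuation, so V_0 = 20.8357

20.84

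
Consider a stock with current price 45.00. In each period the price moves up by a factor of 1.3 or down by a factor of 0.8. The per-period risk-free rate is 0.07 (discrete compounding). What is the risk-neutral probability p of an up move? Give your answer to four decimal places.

p = 0.5400

Risk-neutral probability p = (1 + 0.07 − 0.8)/(1.3 − 0.8) = 0.2700/0.5000 = 0.5400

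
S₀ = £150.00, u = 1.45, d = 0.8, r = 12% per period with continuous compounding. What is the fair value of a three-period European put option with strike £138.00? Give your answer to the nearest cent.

£5.22

Risk-neutral probability p = (e^0.12 − 0.8)/(1.45 − 0.8) = 0.3275/0.6500 = 0.5038
Terminal stock prices: S_uuu = 457.3, S_uud = 252.3, S_udd = 139.2, S_ddd = 76.8
Terminal payoffs (K − S): max(-319.3, 0) = 0, max(-114.3, 0) = 0, max(-1.2, 0) = 0, max(61.2, 0) = 61.2
Node uu (S = 315.4): V_uu = e^(−0.12)·[0.5038·0.0000 + 0.4962·0.0000] = 0.0000
Node ud (S = 174): V_ud = e^(−0.12)·[0.5038·0.0000 + 0.4962·0.0000] = 0.0000
Node dd (S = 96): V_dd = e^(−0.12)·[0.5038·0.0000 + 0.4962·61.2000] = 26.9313
Node u (S = 217.5): V_u = e^(−0.12)·[0.5038·0.0000 + 0.4962·0.0000] = 0.0000
Node d (S = 120): V_d = e^(−0.12)·[0.5038·0.0000 + 0.4962·26.9313] = 11.8512
Node 0 (S = 150): V_0 = e^(−0.12)·[0.5038·0.0000 + 0.4962·11.8512] = 5.2152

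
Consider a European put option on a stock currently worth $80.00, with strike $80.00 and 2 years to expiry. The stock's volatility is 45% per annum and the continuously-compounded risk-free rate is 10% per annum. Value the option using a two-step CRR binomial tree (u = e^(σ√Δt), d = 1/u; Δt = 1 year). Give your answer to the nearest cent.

$9.63

CRR parameters: u = e^(σ√Δt) = e^(0.45·√1) = 1.5683, d = 1/u = 0.6376
Per-period rate: rΔt = 0.1·1 = 0.1, so R = e^0.1 = 1.1052
Risk-neutral probability p = (e^0.1 − 0.6376)/(1.5683 − 0.6376) = 0.4675/0.9307 = 0.5024
Terminal stock prices: S_uu = 196.8, S_ud = 80, S_dd = 32.53
Terminal payoffs (K − S): max(-116.8, 0) = 0, max(0, 0) = 0, max(47.47, 0) = 47.47
Node u (S = 125.5): V_u = e^(−0.1)·[0.5024·0.0000 + 0.4976·0.0000] = 0.0000
Node d (S = 51.01): V_d = e^(−0.1)·[0.5024·0.0000 + 0.4976·47.4744] = 21.3767
Node 0 (S = 80): V_0 = e^(−0.1)·[0.5024·0.0000 + 0.4976·21.3767] = 9.6255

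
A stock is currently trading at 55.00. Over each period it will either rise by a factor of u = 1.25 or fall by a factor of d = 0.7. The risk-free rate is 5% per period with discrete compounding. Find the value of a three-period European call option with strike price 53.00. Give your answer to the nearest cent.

14.85

Risk-neutral probability p = (1 + 0.05 − 0.7)/(1.25 − 0.7) = 0.3500/0.5500 = 0.6364
Terminal stock prices: S_uuu = 107.4, S_uud = 60.16, S_udd = 33.69, S_ddd = 18.86
Terminal payoffs (S − K): max(54.42, 0) = 54.42, max(7.156, 0) = 7.156, max(-19.31, 0) = 0, max(-34.14, 0) = 0
Node uu (S = 85.94): V_uu = 1/1.05·[0.6364·54.4219 + 0.3636·7.1562] = 35.4613
Node ud (S = 48.12): V_ud = 1/1.05·[0.6364·7.1562 + 0.3636·0.0000] = 4.3371
Node dd (S = 26.95): V_dd = 1/1.05·[0.6364·0.0000 + 0.3636·0.0000] = 0.0000
Node u (S = 68.75): V_u = 1/1.05·[0.6364·35.4613 + 0.3636·4.3371] = 22.9937
Node d (S = 38.5): V_d = 1/1.05·[0.6364·4.3371 + 0.3636·0.0000] = 2.6286
Node 0 (S = 55): V_0 = 1/1.05·[0.6364·22.9937 + 0.3636·2.6286] = 14.8459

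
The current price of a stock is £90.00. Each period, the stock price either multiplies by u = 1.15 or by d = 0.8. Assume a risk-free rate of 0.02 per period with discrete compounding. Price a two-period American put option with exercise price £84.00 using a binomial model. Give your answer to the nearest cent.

Risk-neutral probability p = (1 + 0.02 − 0.8)/(1.15 − 0.8) = 0.2200/0.3500 = 0.6286
Terminal stock prices: S_uu = 119, S_ud = 82.8, S_dd = 57.6
Terminal payoffs (K − S): max(-35.02, 0) = 0, max(1.2, 0) = 1.2, max(26.4, 0) = 26.4
Node u (S = 103.5): continuation = 1/1.02·[0.6286·0.0000 + 0.3714·1.2000] = 0.4370; exercise value = 0.0000 ≤ continuation, so V_u = 0.4370
Node d (S = 72): continuation = 1/1.02·[0.6286·1.2000 + 0.3714·26.4000] = 10.3529; exercise value = 12.0000 > continuation, so V_d = 12.0000 (exercise)
Node 0 (S = 90): continuation = 1/1.02·[0.6286·0.4370 + 0.3714·12.0000] = 4.6390; exercise value = 0.0000 ≤ continuation, so V_0 = 4.6390

£4.64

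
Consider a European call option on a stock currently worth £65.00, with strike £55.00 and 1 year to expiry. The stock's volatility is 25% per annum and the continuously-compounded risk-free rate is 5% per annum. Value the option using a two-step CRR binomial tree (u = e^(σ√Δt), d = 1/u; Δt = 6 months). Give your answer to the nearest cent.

£14.67

CRR parameters: u = e^(σ√Δt) = e^(0.25·√0.5) = 1.1934, d = 1/u = 0.8380
Per-period rate: rΔt = 0.05·0.5 = 0.025, so R = e^0.025 = 1.0253
Risk-neutral probability p = (e^0.025 − 0.8380)/(1.1934 − 0.8380) = 0.1873/0.3554 = 0.5272
Terminal stock prices: S_uu = 92.57, S_ud = 65, S_dd = 45.64
Terminal payoffs (S − K): max(37.57, 0) = 37.57, max(10, 0) = 10, max(-9.358, 0) = 0
Node u (S = 77.57): V_u = e^(−0.025)·[0.5272·37.5677 + 0.4728·10.0000] = 23.9267
Node d (S = 54.47): V_d = e^(−0.025)·[0.5272·10.0000 + 0.4728·0.0000] = 5.1414
Node 0 (S = 65): V_0 = e^(−0.025)·[0.5272·23.9267 + 0.4728·5.1414] = 14.6726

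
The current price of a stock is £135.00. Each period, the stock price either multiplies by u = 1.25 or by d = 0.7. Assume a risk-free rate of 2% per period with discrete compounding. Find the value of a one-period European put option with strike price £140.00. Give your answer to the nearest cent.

Risk-neutral probability p = (1 + 0.02 − 0.7)/(1.25 − 0.7) = 0.3200/0.5500 = 0.5818
Terminal stock prices: S_u = 168.8, S_d = 94.5
Terminal payoffs (K − S): max(-28.75, 0) = 0, max(45.5, 0) = 45.5
Node 0 (S = 135): V_0 = 1/1.02·[0.5818·0.0000 + 0.4182·45.5000] = 18.6542

£18.65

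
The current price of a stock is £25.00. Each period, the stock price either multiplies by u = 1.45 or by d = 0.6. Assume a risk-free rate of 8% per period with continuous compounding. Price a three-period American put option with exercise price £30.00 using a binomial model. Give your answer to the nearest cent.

Risk-neutral probability p = (e^0.08 − 0.6)/(1.45 − 0.6) = 0.4833/0.8500 = 0.5686
Terminal stock prices: S_uuu = 76.22, S_uud = 31.54, S_udd = 13.05, S_ddd = 5.4
Terminal payoffs (K − S): max(-46.22, 0) = 0, max(-1.537, 0) = 0, max(16.95, 0) = 16.95, max(24.6, 0) = 24.6
Node uu (S = 52.56): continuation = e^(−0.08)·[0.5686·0.0000 + 0.4314·0.0000] = 0.0000; exercise value = 0.0000 ≤ continuation, so V_uu = 0.0000
Node ud (S = 21.75): continuation = e^(−0.08)·[0.5686·0.0000 + 0.4314·16.9500] = 6.7505; exercise value = 8.2500 > continuation, so V_ud = 8.2500 (exercise)
Node dd (S = 9): continuation = e^(−0.08)·[0.5686·16.9500 + 0.4314·24.6000] = 18.6935; exercise value = 21.0000 > continuation, so V_dd = 21.0000 (exercise)
Node u (S = 36.25): continuation = e^(−0.08)·[0.5686·0.0000 + 0.4314·8.2500] = 3.2856; exercise value = 0.0000 ≤ continuation, so V_u = 3.2856
Node d (S = 15): continuation = e^(−0.08)·[0.5686·8.2500 + 0.4314·21.0000] = 12.6935; exercise value = 15.0000 > continuation, so V_d = 15.0000 (exercise)
Node 0 (S = 25): continuation = e^(−0.08)·[0.5686·3.2856 + 0.4314·15.0000] = 7.6983; exercise value = 5.0000 ≤ continuation, so V_0 = 7.6983

£7.70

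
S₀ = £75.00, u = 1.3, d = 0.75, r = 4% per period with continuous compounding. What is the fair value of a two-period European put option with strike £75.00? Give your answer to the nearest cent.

£7.59

Risk-neutral probability p = (e^0.04 − 0.75)/(1.3 − 0.75) = 0.2908/0.5500 = 0.5287
Terminal stock prices: S_uu = 126.8, S_ud = 73.12, S_dd = 42.19
Terminal payoffs (K − S): max(-51.75, 0) = 0, max(1.875, 0) = 1.875, max(32.81, 0) = 32.81
Node u (S = 97.5): V_u = e^(−0.04)·[0.5287·0.0000 + 0.4713·1.8750] = 0.8490
Node d (S = 56.25): V_d = e^(−0.04)·[0.5287·1.8750 + 0.4713·32.8125] = 15.8092
Node 0 (S = 75): V_0 = e^(−0.04)·[0.5287·0.8490 + 0.4713·15.8092] = 7.5893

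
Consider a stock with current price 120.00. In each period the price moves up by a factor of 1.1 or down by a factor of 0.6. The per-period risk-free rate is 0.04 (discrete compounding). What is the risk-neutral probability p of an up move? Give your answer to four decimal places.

Risk-neutral probability p = (1 + 0.04 − 0.6)/(1.1 − 0.6) = 0.4400/0.5000 = 0.8800

p = 0.8800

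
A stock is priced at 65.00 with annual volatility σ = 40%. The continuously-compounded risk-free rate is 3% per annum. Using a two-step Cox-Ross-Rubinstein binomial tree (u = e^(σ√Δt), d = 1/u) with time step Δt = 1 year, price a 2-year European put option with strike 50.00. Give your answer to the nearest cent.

CRR parameters: u = e^(σ√Δt) = e^(0.4·√1) = 1.4918, d = 1/u = 0.6703
Per-period rate: rΔt = 0.03·1 = 0.03, so R = e^0.03 = 1.0305
Risk-neutral probability p = (e^0.03 − 0.6703)/(1.4918 − 0.6703) = 0.3601/0.8215 = 0.4384
Terminal stock prices: S_uu = 144.7, S_ud = 65, S_dd = 29.21
Terminal payoffs (K − S): max(-94.66, 0) = 0, max(-15, 0) = 0, max(20.79, 0) = 20.79
Node u (S = 96.97): V_u = e^(−0.03)·[0.4384·0.0000 + 0.5616·0.0000] = 0.0000
Node d (S = 43.57): V_d = e^(−0.03)·[0.4384·0.0000 + 0.5616·20.7936] = 11.3329
Node 0 (S = 65): V_0 = e^(−0.03)·[0.4384·0.0000 + 0.5616·11.3329] = 6.1766

6.18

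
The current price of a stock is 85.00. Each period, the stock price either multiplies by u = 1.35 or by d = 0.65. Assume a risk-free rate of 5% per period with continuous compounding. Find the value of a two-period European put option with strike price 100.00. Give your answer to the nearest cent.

Risk-neutral probability p = (e^0.05 − 0.65)/(1.35 − 0.65) = 0.4013/0.7000 = 0.5732
Terminal stock prices: S_uu = 154.9, S_ud = 74.59, S_dd = 35.91
Terminal payoffs (K − S): max(-54.91, 0) = 0, max(25.41, 0) = 25.41, max(64.09, 0) = 64.09
Node u (S = 114.8): V_u = e^(−0.05)·[0.5732·0.0000 + 0.4268·25.4125] = 10.3160
Node d (S = 55.25): V_d = e^(−0.05)·[0.5732·25.4125 + 0.4268·64.0875] = 39.8729
Node 0 (S = 85): V_0 = e^(−0.05)·[0.5732·10.3160 + 0.4268·39.8729] = 21.8113

21.81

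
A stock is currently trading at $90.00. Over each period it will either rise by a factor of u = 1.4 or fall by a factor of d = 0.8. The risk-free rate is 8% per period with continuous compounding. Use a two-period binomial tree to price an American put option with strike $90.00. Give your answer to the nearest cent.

$8.77

Risk-neutral probability p = (e^0.08 − 0.8)/(1.4 − 0.8) = 0.2833/0.6000 = 0.4721
Terminal stock prices: S_uu = 176.4, S_ud = 100.8, S_dd = 57.6
Terminal payoffs (K − S): max(-86.4, 0) = 0, max(-10.8, 0) = 0, max(32.4, 0) = 32.4
Node u (S = 126): continuation = e^(−0.08)·[0.4721·0.0000 + 0.5279·0.0000] = 0.0000; exercise value = 0.0000 ≤ continuation, so V_u = 0.0000
Node d (S = 72): continuation = e^(−0.08)·[0.4721·0.0000 + 0.5279·32.4000] = 15.7876; exercise value = 18.0000 > continuation, so V_d = 18.0000 (exercise)
Node 0 (S = 90): continuation = e^(−0.08)·[0.4721·0.0000 + 0.5279·18.0000] = 8.7709; exercise value = 0.0000 ≤ continuation, so V_0 = 8.7709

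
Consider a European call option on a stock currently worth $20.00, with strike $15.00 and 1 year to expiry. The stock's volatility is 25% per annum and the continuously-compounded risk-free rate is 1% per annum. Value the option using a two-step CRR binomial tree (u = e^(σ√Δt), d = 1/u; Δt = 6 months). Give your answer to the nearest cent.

$5.42

CRR parameters: u = e^(σ√Δt) = e^(0.25·√0.5) = 1.1934, d = 1/u = 0.8380
Per-period rate: rΔt = 0.01·0.5 = 0.005, so R = e^0.005 = 1.0050
Risk-neutral probability p = (e^0.005 − 0.8380)/(1.1934 − 0.8380) = 0.1670/0.3554 = 0.4700
Terminal stock prices: S_uu = 28.48, S_ud = 20, S_dd = 14.04
Terminal payoffs (S − K): max(13.48, 0) = 13.48, max(5, 0) = 5, max(-0.9562, 0) = 0
Node u (S = 23.87): V_u = e^(−0.005)·[0.4700·13.4824 + 0.5300·5.0000] = 8.9421
Node d (S = 16.76): V_d = e^(−0.005)·[0.4700·5.0000 + 0.5300·0.0000] = 2.3384
Node 0 (S = 20): V_0 = e^(−0.005)·[0.4700·8.9421 + 0.5300·2.3384] = 5.4152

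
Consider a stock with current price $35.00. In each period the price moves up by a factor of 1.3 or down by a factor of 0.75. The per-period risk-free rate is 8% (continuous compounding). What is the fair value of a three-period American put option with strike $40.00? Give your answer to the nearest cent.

$6.20

Risk-neutral probability p = (e^0.08 − 0.75)/(1.3 − 0.75) = 0.3333/0.5500 = 0.6060
Terminal stock prices: S_uuu = 76.89, S_uud = 44.36, S_udd = 25.59, S_ddd = 14.77
Terminal payoffs (K − S): max(-36.89, 0) = 0, max(-4.363, 0) = 0, max(14.41, 0) = 14.41, max(25.23, 0) = 25.23
Node uu (S = 59.15): continuation = e^(−0.08)·[0.6060·0.0000 + 0.3940·0.0000] = 0.0000; exercise value = 0.0000 ≤ continuation, so V_uu = 0.0000
Node ud (S = 34.12): continuation = e^(−0.08)·[0.6060·0.0000 + 0.3940·14.4062] = 5.2400; exercise value = 5.8750 > continuation, so V_ud = 5.8750 (exercise)
Node dd (S = 19.69): continuation = e^(−0.08)·[0.6060·14.4062 + 0.3940·25.2344] = 17.2372; exercise value = 20.3125 > continuation, so V_dd = 20.3125 (exercise)
Node u (S = 45.5): continuation = e^(−0.08)·[0.6060·0.0000 + 0.3940·5.8750] = 2.1369; exercise value = 0.0000 ≤ continuation, so V_u = 2.1369
Node d (S = 26.25): continuation = e^(−0.08)·[0.6060·5.8750 + 0.3940·20.3125] = 10.6747; exercise value = 13.7500 > continuation, so V_d = 13.7500 (exercise)
Node 0 (S = 35): continuation = e^(−0.08)·[0.6060·2.1369 + 0.3940·13.7500] = 6.1966; exercise value = 5.0000 ≤ continuation, so V_0 = 6.1966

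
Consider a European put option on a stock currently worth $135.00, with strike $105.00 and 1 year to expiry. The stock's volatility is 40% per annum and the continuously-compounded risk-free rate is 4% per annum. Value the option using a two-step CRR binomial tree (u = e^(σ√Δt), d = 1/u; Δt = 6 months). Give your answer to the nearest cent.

$7.79

CRR parameters: u = e^(σ√Δt) = e^(0.4·√0.5) = 1.3269, d = 1/u = 0.7536
Per-period rate: rΔt = 0.04·0.5 = 0.02, so R = e^0.02 = 1.0202
Risk-neutral probability p = (e^0.02 − 0.7536)/(1.3269 − 0.7536) = 0.2666/0.5733 = 0.4650
Terminal stock prices: S_uu = 237.7, S_ud = 135, S_dd = 76.68
Terminal payoffs (K − S): max(-132.7, 0) = 0, max(-30, 0) = 0, max(28.32, 0) = 28.32
Node u (S = 179.1): V_u = e^(−0.02)·[0.4650·0.0000 + 0.5350·0.0000] = 0.0000
Node d (S = 101.7): V_d = e^(−0.02)·[0.4650·0.0000 + 0.5350·28.3240] = 14.8534
Node 0 (S = 135): V_0 = e^(−0.02)·[0.4650·0.0000 + 0.5350·14.8534] = 7.7892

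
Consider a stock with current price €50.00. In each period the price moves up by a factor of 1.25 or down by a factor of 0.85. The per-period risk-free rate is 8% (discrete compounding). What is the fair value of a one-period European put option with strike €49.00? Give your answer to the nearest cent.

Risk-neutral probability p = (1 + 0.08 − 0.85)/(1.25 − 0.85) = 0.2300/0.4000 = 0.5750
Terminal stock prices: S_u = 62.5, S_d = 42.5
Terminal payoffs (K − S): max(-13.5, 0) = 0, max(6.5, 0) = 6.5
Node 0 (S = 50): V_0 = 1/1.08·[0.5750·0.0000 + 0.4250·6.5000] = 2.5579

€2.56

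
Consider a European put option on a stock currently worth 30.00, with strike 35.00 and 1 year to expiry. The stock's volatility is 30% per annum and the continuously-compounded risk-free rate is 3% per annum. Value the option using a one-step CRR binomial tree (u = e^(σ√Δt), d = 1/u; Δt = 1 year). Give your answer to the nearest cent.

6.50

CRR parameters: u = e^(σ√Δt) = e^(0.3·√1) = 1.3499, d = 1/u = 0.7408
Per-period rate: rΔt = 0.03·1 = 0.03, so R = e^0.03 = 1.0305
Risk-neutral probability p = (e^0.03 − 0.7408)/(1.3499 − 0.7408) = 0.2896/0.6090 = 0.4756
Terminal stock prices: S_u = 40.5, S_d = 22.22
Terminal payoffs (K − S): max(-5.496, 0) = 0, max(12.78, 0) = 12.78
Node 0 (S = 30): V_0 = e^(−0.03)·[0.4756·0.0000 + 0.5244·12.7755] = 6.5019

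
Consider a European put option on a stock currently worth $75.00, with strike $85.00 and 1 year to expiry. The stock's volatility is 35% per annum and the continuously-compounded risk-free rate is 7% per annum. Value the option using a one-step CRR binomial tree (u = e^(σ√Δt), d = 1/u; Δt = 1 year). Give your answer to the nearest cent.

$14.54

CRR parameters: u = e^(σ√Δt) = e^(0.35·√1) = 1.4191, d = 1/u = 0.7047
Per-period rate: rΔt = 0.07·1 = 0.07, so R = e^0.07 = 1.0725
Risk-neutral probability p = (e^0.07 − 0.7047)/(1.4191 − 0.7047) = 0.3678/0.7144 = 0.5149
Terminal stock prices: S_u = 106.4, S_d = 52.85
Terminal payoffs (K − S): max(-21.43, 0) = 0, max(32.15, 0) = 32.15
Node 0 (S = 75): V_0 = e^(−0.07)·[0.5149·0.0000 + 0.4851·32.1484] = 14.5414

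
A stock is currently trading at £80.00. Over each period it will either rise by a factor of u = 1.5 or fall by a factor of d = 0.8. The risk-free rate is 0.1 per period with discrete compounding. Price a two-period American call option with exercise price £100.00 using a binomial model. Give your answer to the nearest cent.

£12.14

Risk-neutral probability p = (1 + 0.1 − 0.8)/(1.5 − 0.8) = 0.3000/0.7000 = 0.4286
Terminal stock prices: S_uu = 180, S_ud = 96, S_dd = 51.2
Terminal payoffs (S − K): max(80, 0) = 80, max(-4, 0) = 0, max(-48.8, 0) = 0
Node u (S = 120): continuation = 1/1.1·[0.4286·80.0000 + 0.5714·0.0000] = 31.1688; exercise value = 20.0000 ≤ continuation, so V_u = 31.1688
Node d (S = 64): continuation = 1/1.1·[0.4286·0.0000 + 0.5714·0.0000] = 0.0000; exercise value = 0.0000 ≤ continuation, so V_d = 0.0000
Node 0 (S = 80): continuation = 1/1.1·[0.4286·31.1688 + 0.5714·0.0000] = 12.1437; exercise value = 0.0000 ≤ continuation, so V_0 = 12.1437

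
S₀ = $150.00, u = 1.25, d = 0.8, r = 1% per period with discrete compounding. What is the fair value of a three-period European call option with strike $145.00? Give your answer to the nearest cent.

$28.97

Risk-neutral probability p = (1 + 0.01 − 0.8)/(1.25 − 0.8) = 0.2100/0.4500 = 0.4667
Terminal stock prices: S_uuu = 293, S_uud = 187.5, S_udd = 120, S_ddd = 76.8
Terminal payoffs (S − K): max(148, 0) = 148, max(42.5, 0) = 42.5, max(-25, 0) = 0, max(-68.2, 0) = 0
Node uu (S = 234.4): V_uu = 1/1.01·[0.4667·147.9688 + 0.5333·42.5000] = 90.8106
Node ud (S = 150): V_ud = 1/1.01·[0.4667·42.5000 + 0.5333·0.0000] = 19.6370
Node dd (S = 96): V_dd = 1/1.01·[0.4667·0.0000 + 0.5333·0.0000] = 0.0000
Node u (S = 187.5): V_u = 1/1.01·[0.4667·90.8106 + 0.5333·19.6370] = 52.3281
Node d (S = 120): V_d = 1/1.01·[0.4667·19.6370 + 0.5333·0.0000] = 9.0732
Node 0 (S = 150): V_0 = 1/1.01·[0.4667·52.3281 + 0.5333·9.0732] = 28.9691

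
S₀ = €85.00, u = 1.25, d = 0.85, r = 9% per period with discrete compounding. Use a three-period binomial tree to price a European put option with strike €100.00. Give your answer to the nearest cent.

€7.53

Risk-neutral probability p = (1 + 0.09 − 0.85)/(1.25 − 0.85) = 0.2400/0.4000 = 0.6000
Terminal stock prices: S_uuu = 166, S_uud = 112.9, S_udd = 76.77, S_ddd = 52.2
Terminal payoffs (K − S): max(-66.02, 0) = 0, max(-12.89, 0) = 0, max(23.23, 0) = 23.23, max(47.8, 0) = 47.8
Node uu (S = 132.8): V_uu = 1/1.09·[0.6000·0.0000 + 0.4000·0.0000] = 0.0000
Node ud (S = 90.31): V_ud = 1/1.09·[0.6000·0.0000 + 0.4000·23.2344] = 8.5264
Node dd (S = 61.41): V_dd = 1/1.09·[0.6000·23.2344 + 0.4000·47.7994] = 30.3306
Node u (S = 106.2): V_u = 1/1.09·[0.6000·0.0000 + 0.4000·8.5264] = 3.1289
Node d (S = 72.25): V_d = 1/1.09·[0.6000·8.5264 + 0.4000·30.3306] = 15.8239
Node 0 (S = 85): V_0 = 1/1.09·[0.6000·3.1289 + 0.4000·15.8239] = 7.5293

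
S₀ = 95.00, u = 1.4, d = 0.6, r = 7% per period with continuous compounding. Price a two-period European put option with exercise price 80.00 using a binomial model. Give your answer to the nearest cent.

6.76

Risk-neutral probability p = (e^0.07 − 0.6)/(1.4 − 0.6) = 0.4725/0.8000 = 0.5906
Terminal stock prices: S_uu = 186.2, S_ud = 79.8, S_dd = 34.2
Terminal payoffs (K − S): max(-106.2, 0) = 0, max(0.2, 0) = 0.2, max(45.8, 0) = 45.8
Node u (S = 133): V_u = e^(−0.07)·[0.5906·0.0000 + 0.4094·0.2000] = 0.0763
Node d (S = 57): V_d = e^(−0.07)·[0.5906·0.2000 + 0.4094·45.8000] = 17.5915
Node 0 (S = 95): V_0 = e^(−0.07)·[0.5906·0.0763 + 0.4094·17.5915] = 6.7565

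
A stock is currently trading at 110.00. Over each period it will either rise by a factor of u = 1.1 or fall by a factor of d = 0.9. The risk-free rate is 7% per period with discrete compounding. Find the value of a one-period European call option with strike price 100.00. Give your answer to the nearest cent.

16.68

Risk-neutral probability p = (1 + 0.07 − 0.9)/(1.1 − 0.9) = 0.1700/0.2000 = 0.8500
Terminal stock prices: S_u = 121, S_d = 99
Terminal payoffs (S − K): max(21, 0) = 21, max(-1, 0) = 0
Node 0 (S = 110): V_0 = 1/1.07·[0.8500·21.0000 + 0.1500·0.0000] = 16.6822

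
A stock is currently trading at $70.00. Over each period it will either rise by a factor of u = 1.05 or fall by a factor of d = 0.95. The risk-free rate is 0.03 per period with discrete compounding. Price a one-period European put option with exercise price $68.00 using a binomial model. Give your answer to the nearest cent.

Risk-neutral probability p = (1 + 0.03 − 0.95)/(1.05 − 0.95) = 0.0800/0.1000 = 0.8000
Terminal stock prices: S_u = 73.5, S_d = 66.5
Terminal payoffs (K − S): max(-5.5, 0) = 0, max(1.5, 0) = 1.5
Node 0 (S = 70): V_0 = 1/1.03·[0.8000·0.0000 + 0.2000·1.5000] = 0.2913

$0.29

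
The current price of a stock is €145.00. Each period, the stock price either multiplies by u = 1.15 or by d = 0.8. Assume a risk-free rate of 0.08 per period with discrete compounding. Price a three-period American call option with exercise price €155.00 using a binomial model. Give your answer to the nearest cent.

Risk-neutral probability p = (1 + 0.08 − 0.8)/(1.15 − 0.8) = 0.2800/0.3500 = 0.8000
Terminal stock prices: S_uuu = 220.5, S_uud = 153.4, S_udd = 106.7, S_ddd = 74.24
Terminal payoffs (S − K): max(65.53, 0) = 65.53, max(-1.59, 0) = 0, max(-48.28, 0) = 0, max(-80.76, 0) = 0
Node uu (S = 191.8): continuation = 1/1.08·[0.8000·65.5269 + 0.2000·0.0000] = 48.5384; exercise value = 36.7625 ≤ continuation, so V_uu = 48.5384
Node ud (S = 133.4): continuation = 1/1.08·[0.8000·0.0000 + 0.2000·0.0000] = 0.0000; exercise value = 0.0000 ≤ continuation, so V_ud = 0.0000
Node dd (S = 92.8): continuation = 1/1.08·[0.8000·0.0000 + 0.2000·0.0000] = 0.0000; exercise value = 0.0000 ≤ continuation, so V_dd = 0.0000
Node u (S = 166.8): continuation = 1/1.08·[0.8000·48.5384 + 0.2000·0.0000] = 35.9544; exercise value = 11.7500 ≤ continuation, so V_u = 35.9544
Node d (S = 116): continuation = 1/1.08·[0.8000·0.0000 + 0.2000·0.0000] = 0.0000; exercise value = 0.0000 ≤ continuation, so V_d = 0.0000
Node 0 (S = 145): continuation = 1/1.08·[0.8000·35.9544 + 0.2000·0.0000] = 26.6329; exercise value = 0.0000 ≤ continuation, so V_0 = 26.6329

€26.63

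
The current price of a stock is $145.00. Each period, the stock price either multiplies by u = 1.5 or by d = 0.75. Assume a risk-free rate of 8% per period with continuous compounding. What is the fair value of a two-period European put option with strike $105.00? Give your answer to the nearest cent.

$6.17

Risk-neutral probability p = (e^0.08 − 0.75)/(1.5 − 0.75) = 0.3333/0.7500 = 0.4444
Terminal stock prices: S_uu = 326.2, S_ud = 163.1, S_dd = 81.56
Terminal payoffs (K − S): max(-221.2, 0) = 0, max(-58.12, 0) = 0, max(23.44, 0) = 23.44
Node u (S = 217.5): V_u = e^(−0.08)·[0.4444·0.0000 + 0.5556·0.0000] = 0.0000
Node d (S = 108.8): V_d = e^(−0.08)·[0.4444·0.0000 + 0.5556·23.4375] = 12.0211
Node 0 (S = 145): V_0 = e^(−0.08)·[0.4444·0.0000 + 0.5556·12.0211] = 6.1656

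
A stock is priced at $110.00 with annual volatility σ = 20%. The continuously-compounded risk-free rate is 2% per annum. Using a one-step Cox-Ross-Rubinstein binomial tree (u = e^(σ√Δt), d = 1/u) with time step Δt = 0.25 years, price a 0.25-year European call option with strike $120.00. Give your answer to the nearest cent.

$0.78

CRR parameters: u = e^(σ√Δt) = e^(0.2·√0.25) = 1.1052, d = 1/u = 0.9048
Per-period rate: rΔt = 0.02·0.25 = 0.005, so R = e^0.005 = 1.0050
Risk-neutral probability p = (e^0.005 − 0.9048)/(1.1052 − 0.9048) = 0.1002/0.2003 = 0.5000
Terminal stock prices: S_u = 121.6, S_d = 99.53
Terminal payoffs (S − K): max(1.569, 0) = 1.569, max(-20.47, 0) = 0
Node 0 (S = 110): V_0 = e^(−0.005)·[0.5000·1.5688 + 0.5000·0.0000] = 0.7806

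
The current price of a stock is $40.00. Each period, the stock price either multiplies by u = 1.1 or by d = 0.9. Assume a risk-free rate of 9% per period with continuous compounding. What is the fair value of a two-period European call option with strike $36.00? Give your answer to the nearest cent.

$9.93

Risk-neutral probability p = (e^0.09 − 0.9)/(1.1 − 0.9) = 0.1942/0.2000 = 0.9709
Terminal stock prices: S_uu = 48.4, S_ud = 39.6, S_dd = 32.4
Terminal payoffs (S − K): max(12.4, 0) = 12.4, max(3.6, 0) = 3.6, max(-3.6, 0) = 0
Node u (S = 44): V_u = e^(−0.09)·[0.9709·12.4000 + 0.0291·3.6000] = 11.0985
Node d (S = 36): V_d = e^(−0.09)·[0.9709·3.6000 + 0.0291·0.0000] = 3.1943
Node 0 (S = 40): V_0 = e^(−0.09)·[0.9709·11.0985 + 0.0291·3.1943] = 9.9328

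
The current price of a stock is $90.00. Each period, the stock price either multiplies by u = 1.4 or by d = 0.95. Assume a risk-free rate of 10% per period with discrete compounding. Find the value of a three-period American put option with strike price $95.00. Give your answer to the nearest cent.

Risk-neutral probability p = (1 + 0.1 − 0.95)/(1.4 − 0.95) = 0.1500/0.4500 = 0.3333
Terminal stock prices: S_uuu = 247, S_uud = 167.6, S_udd = 113.7, S_ddd = 77.16
Terminal payoffs (K − S): max(-152, 0) = 0, max(-72.58, 0) = 0, max(-18.71, 0) = 0, max(17.84, 0) = 17.84
Node uu (S = 176.4): continuation = 1/1.1·[0.3333·0.0000 + 0.6667·0.0000] = 0.0000; exercise value = 0.0000 ≤ continuation, so V_uu = 0.0000
Node ud (S = 119.7): continuation = 1/1.1·[0.3333·0.0000 + 0.6667·0.0000] = 0.0000; exercise value = 0.0000 ≤ continuation, so V_ud = 0.0000
Node dd (S = 81.22): continuation = 1/1.1·[0.3333·0.0000 + 0.6667·17.8363] = 10.8098; exercise value = 13.7750 > continuation, so V_dd = 13.7750 (exercise)
Node u (S = 126): continuation = 1/1.1·[0.3333·0.0000 + 0.6667·0.0000] = 0.0000; exercise value = 0.0000 ≤ continuation, so V_u = 0.0000
Node d (S = 85.5): continuation = 1/1.1·[0.3333·0.0000 + 0.6667·13.7750] = 8.3485; exercise value = 9.5000 > continuation, so V_d = 9.5000 (exercise)
Node 0 (S = 90): continuation = 1/1.1·[0.3333·0.0000 + 0.6667·9.5000] = 5.7576; exercise value = 5.0000 ≤ continuation, so V_0 = 5.7576

$5.76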